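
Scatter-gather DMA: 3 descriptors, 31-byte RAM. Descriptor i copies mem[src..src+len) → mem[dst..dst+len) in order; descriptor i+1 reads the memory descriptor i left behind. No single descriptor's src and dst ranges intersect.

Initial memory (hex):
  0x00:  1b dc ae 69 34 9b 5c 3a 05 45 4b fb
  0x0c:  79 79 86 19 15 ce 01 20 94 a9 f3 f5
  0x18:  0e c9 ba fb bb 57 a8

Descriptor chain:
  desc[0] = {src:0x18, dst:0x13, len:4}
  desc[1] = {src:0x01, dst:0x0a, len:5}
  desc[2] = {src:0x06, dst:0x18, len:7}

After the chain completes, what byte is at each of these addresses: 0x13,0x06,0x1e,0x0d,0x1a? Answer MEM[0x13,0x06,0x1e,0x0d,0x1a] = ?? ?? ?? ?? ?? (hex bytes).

#0 dst[0x13+4] := {0x0e,0xc9,0xba,0xfb}
#1 dst[0x0a+5] := {0xdc,0xae,0x69,0x34,0x9b}
#2 dst[0x18+7] := {0x5c,0x3a,0x05,0x45,0xdc,0xae,0x69}
query mem[0x13]=0x0e, mem[0x06]=0x5c, mem[0x1e]=0x69, mem[0x0d]=0x34, mem[0x1a]=0x05

MEM[0x13,0x06,0x1e,0x0d,0x1a] = 0e 5c 69 34 05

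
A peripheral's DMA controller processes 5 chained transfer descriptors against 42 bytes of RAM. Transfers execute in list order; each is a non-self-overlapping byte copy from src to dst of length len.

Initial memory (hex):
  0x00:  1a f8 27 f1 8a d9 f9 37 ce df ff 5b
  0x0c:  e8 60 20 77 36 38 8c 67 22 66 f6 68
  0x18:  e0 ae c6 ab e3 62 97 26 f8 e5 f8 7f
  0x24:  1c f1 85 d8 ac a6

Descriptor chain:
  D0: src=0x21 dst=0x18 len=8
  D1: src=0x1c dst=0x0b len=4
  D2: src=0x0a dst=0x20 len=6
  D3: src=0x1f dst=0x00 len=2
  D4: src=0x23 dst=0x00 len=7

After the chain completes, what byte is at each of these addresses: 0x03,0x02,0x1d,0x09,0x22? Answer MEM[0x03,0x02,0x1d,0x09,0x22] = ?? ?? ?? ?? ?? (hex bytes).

MEM[0x03,0x02,0x1d,0x09,0x22] = 85 77 85 df 85

#0 dst[0x18+8] := {0xe5,0xf8,0x7f,0x1c,0xf1,0x85,0xd8,0xac}
#1 dst[0x0b+4] := {0xf1,0x85,0xd8,0xac}
#2 dst[0x20+6] := {0xff,0xf1,0x85,0xd8,0xac,0x77}
#3 dst[0x00+2] := {0xac,0xff}
#4 dst[0x00+7] := {0xd8,0xac,0x77,0x85,0xd8,0xac,0xa6}
query mem[0x03]=0x85, mem[0x02]=0x77, mem[0x1d]=0x85, mem[0x09]=0xdf, mem[0x22]=0x85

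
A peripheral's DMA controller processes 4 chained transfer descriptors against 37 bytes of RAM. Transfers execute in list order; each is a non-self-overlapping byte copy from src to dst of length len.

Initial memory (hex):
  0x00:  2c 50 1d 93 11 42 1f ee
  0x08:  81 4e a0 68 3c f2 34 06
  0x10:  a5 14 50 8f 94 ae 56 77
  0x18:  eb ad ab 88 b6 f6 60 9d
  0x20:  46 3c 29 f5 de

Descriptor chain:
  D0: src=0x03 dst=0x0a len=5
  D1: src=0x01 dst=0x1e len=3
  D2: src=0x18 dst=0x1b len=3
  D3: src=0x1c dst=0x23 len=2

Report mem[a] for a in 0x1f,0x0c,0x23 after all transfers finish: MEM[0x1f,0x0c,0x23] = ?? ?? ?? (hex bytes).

D0: mem[0x0a..0x0e] <- [93 11 42 1f ee]
D1: mem[0x1e..0x20] <- [50 1d 93]
D2: mem[0x1b..0x1d] <- [eb ad ab]
D3: mem[0x23..0x24] <- [ad ab]
query mem[0x1f]=0x1d, mem[0x0c]=0x42, mem[0x23]=0xad

MEM[0x1f,0x0c,0x23] = 1d 42 ad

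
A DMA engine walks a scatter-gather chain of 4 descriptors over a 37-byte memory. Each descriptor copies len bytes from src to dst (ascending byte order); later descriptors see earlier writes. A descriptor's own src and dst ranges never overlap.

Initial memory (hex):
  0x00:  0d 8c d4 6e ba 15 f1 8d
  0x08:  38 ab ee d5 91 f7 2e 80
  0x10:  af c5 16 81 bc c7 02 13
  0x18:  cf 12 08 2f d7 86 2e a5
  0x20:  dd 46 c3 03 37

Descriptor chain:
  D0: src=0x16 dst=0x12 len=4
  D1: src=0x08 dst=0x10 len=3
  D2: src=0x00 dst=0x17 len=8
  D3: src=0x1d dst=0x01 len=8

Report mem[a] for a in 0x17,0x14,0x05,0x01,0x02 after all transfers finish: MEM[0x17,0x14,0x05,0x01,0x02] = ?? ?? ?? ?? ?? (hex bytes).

D0: mem[0x12..0x15] <- [02 13 cf 12]
D1: mem[0x10..0x12] <- [38 ab ee]
D2: mem[0x17..0x1e] <- [0d 8c d4 6e ba 15 f1 8d]
D3: mem[0x01..0x08] <- [f1 8d a5 dd 46 c3 03 37]
query mem[0x17]=0x0d, mem[0x14]=0xcf, mem[0x05]=0x46, mem[0x01]=0xf1, mem[0x02]=0x8d

MEM[0x17,0x14,0x05,0x01,0x02] = 0d cf 46 f1 8d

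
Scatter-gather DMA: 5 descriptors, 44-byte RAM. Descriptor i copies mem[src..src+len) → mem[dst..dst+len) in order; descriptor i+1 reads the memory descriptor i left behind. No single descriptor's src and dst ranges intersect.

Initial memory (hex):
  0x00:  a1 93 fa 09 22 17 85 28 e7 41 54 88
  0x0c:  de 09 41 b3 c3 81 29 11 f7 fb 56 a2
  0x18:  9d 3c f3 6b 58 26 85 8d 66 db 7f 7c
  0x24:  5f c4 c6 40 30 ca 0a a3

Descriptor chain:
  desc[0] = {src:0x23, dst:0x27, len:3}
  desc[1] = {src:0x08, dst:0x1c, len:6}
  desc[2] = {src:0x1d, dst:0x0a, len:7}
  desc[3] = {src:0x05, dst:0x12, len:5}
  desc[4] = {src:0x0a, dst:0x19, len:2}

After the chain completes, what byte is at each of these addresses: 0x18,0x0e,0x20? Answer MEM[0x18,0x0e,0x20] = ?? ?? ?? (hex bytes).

[0] 0x23->0x27 len=3 : 7c 5f c4
[1] 0x08->0x1c len=6 : e7 41 54 88 de 09
[2] 0x1d->0x0a len=7 : 41 54 88 de 09 7f 7c
[3] 0x05->0x12 len=5 : 17 85 28 e7 41
[4] 0x0a->0x19 len=2 : 41 54
query mem[0x18]=0x9d, mem[0x0e]=0x09, mem[0x20]=0xde

MEM[0x18,0x0e,0x20] = 9d 09 de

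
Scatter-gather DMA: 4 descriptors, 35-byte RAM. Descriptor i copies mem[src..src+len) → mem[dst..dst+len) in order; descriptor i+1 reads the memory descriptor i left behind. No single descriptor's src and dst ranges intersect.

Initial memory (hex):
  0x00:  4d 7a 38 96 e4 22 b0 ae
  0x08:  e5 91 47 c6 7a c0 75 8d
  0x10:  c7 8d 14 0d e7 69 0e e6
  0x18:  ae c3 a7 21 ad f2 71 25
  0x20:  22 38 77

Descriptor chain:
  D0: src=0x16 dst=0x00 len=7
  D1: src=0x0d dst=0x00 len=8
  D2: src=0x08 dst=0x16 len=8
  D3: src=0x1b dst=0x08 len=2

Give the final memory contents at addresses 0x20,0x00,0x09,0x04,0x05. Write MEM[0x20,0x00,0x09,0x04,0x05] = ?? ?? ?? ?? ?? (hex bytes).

MEM[0x20,0x00,0x09,0x04,0x05] = 22 c0 75 8d 14

  after D0: wrote 7B at 0x00 = 0ee6aec3a721ad
  after D1: wrote 8B at 0x00 = c0758dc78d140de7
  after D2: wrote 8B at 0x16 = e59147c67ac0758d
  after D3: wrote 2B at 0x08 = c075
query mem[0x20]=0x22, mem[0x00]=0xc0, mem[0x09]=0x75, mem[0x04]=0x8d, mem[0x05]=0x14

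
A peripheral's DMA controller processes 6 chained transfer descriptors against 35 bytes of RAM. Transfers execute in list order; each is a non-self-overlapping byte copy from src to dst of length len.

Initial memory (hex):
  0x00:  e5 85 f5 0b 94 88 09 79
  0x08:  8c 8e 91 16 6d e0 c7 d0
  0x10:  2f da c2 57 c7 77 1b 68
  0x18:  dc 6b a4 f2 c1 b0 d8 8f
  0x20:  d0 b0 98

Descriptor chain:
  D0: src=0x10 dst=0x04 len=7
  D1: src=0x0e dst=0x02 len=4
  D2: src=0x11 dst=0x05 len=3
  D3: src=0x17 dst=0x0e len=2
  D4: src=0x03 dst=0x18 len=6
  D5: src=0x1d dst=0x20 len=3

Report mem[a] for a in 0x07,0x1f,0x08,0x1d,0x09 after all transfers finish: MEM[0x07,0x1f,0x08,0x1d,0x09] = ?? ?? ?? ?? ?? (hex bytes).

#0 dst[0x04+7] := {0x2f,0xda,0xc2,0x57,0xc7,0x77,0x1b}
#1 dst[0x02+4] := {0xc7,0xd0,0x2f,0xda}
#2 dst[0x05+3] := {0xda,0xc2,0x57}
#3 dst[0x0e+2] := {0x68,0xdc}
#4 dst[0x18+6] := {0xd0,0x2f,0xda,0xc2,0x57,0xc7}
#5 dst[0x20+3] := {0xc7,0xd8,0x8f}
query mem[0x07]=0x57, mem[0x1f]=0x8f, mem[0x08]=0xc7, mem[0x1d]=0xc7, mem[0x09]=0x77

MEM[0x07,0x1f,0x08,0x1d,0x09] = 57 8f c7 c7 77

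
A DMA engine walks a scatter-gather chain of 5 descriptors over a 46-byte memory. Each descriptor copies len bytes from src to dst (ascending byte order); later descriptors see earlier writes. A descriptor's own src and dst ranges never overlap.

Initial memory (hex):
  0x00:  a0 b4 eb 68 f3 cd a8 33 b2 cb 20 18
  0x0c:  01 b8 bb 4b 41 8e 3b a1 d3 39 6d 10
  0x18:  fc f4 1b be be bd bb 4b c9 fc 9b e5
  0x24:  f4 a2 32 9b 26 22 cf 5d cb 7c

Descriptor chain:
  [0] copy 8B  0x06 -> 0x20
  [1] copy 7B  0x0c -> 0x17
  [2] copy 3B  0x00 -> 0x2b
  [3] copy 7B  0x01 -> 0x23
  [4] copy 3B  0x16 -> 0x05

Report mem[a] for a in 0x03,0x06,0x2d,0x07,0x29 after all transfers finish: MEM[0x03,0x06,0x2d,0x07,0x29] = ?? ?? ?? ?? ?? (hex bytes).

[0] 0x06->0x20 len=8 : a8 33 b2 cb 20 18 01 b8
[1] 0x0c->0x17 len=7 : 01 b8 bb 4b 41 8e 3b
[2] 0x00->0x2b len=3 : a0 b4 eb
[3] 0x01->0x23 len=7 : b4 eb 68 f3 cd a8 33
[4] 0x16->0x05 len=3 : 6d 01 b8
query mem[0x03]=0x68, mem[0x06]=0x01, mem[0x2d]=0xeb, mem[0x07]=0xb8, mem[0x29]=0x33

MEM[0x03,0x06,0x2d,0x07,0x29] = 68 01 eb b8 33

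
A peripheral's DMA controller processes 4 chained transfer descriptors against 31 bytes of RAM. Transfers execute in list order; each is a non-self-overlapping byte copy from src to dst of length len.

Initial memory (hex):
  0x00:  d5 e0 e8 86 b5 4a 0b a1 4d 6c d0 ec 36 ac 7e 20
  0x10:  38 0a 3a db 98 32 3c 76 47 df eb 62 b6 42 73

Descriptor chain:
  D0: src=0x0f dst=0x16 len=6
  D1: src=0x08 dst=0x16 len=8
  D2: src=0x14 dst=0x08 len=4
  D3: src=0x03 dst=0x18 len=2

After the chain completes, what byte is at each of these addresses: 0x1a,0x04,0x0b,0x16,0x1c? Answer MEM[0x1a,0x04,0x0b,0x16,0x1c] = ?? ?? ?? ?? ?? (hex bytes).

MEM[0x1a,0x04,0x0b,0x16,0x1c] = 36 b5 6c 4d 7e

#0 dst[0x16+6] := {0x20,0x38,0x0a,0x3a,0xdb,0x98}
#1 dst[0x16+8] := {0x4d,0x6c,0xd0,0xec,0x36,0xac,0x7e,0x20}
#2 dst[0x08+4] := {0x98,0x32,0x4d,0x6c}
#3 dst[0x18+2] := {0x86,0xb5}
query mem[0x1a]=0x36, mem[0x04]=0xb5, mem[0x0b]=0x6c, mem[0x16]=0x4d, mem[0x1c]=0x7e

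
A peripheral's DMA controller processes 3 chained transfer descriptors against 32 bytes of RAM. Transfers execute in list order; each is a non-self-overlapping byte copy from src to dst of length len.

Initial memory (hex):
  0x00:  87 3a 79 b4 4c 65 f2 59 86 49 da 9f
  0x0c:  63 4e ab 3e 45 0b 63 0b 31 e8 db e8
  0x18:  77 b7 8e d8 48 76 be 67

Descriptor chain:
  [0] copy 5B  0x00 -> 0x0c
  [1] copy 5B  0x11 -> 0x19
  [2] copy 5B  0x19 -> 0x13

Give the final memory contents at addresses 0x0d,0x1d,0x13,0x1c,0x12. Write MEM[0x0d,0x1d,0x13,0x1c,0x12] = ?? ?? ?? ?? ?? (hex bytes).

MEM[0x0d,0x1d,0x13,0x1c,0x12] = 3a e8 0b 31 63

D0: mem[0x0c..0x10] <- [87 3a 79 b4 4c]
D1: mem[0x19..0x1d] <- [0b 63 0b 31 e8]
D2: mem[0x13..0x17] <- [0b 63 0b 31 e8]
query mem[0x0d]=0x3a, mem[0x1d]=0xe8, mem[0x13]=0x0b, mem[0x1c]=0x31, mem[0x12]=0x63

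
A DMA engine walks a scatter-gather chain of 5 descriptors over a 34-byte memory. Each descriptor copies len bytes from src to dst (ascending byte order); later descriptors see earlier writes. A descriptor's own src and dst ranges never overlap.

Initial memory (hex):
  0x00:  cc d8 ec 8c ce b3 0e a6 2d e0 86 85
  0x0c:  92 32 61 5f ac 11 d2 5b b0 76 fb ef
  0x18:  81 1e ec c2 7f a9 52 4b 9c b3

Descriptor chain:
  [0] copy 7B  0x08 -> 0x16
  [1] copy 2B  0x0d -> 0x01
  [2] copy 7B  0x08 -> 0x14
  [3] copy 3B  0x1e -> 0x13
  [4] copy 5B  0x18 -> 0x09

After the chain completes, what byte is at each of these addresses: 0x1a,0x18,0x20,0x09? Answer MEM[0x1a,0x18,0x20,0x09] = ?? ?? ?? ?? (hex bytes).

MEM[0x1a,0x18,0x20,0x09] = 61 92 9c 92

[0] 0x08->0x16 len=7 : 2d e0 86 85 92 32 61
[1] 0x0d->0x01 len=2 : 32 61
[2] 0x08->0x14 len=7 : 2d e0 86 85 92 32 61
[3] 0x1e->0x13 len=3 : 52 4b 9c
[4] 0x18->0x09 len=5 : 92 32 61 32 61
query mem[0x1a]=0x61, mem[0x18]=0x92, mem[0x20]=0x9c, mem[0x09]=0x92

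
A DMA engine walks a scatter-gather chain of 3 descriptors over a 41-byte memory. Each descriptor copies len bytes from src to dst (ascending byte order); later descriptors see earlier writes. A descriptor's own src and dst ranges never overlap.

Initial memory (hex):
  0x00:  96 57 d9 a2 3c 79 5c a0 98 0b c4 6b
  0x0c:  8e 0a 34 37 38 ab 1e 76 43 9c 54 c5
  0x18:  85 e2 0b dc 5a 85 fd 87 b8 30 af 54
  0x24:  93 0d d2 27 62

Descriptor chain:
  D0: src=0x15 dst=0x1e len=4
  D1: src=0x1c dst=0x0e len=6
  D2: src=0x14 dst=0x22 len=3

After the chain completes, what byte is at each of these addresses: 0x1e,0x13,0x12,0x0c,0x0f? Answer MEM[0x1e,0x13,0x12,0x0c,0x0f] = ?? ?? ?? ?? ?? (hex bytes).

MEM[0x1e,0x13,0x12,0x0c,0x0f] = 9c 85 c5 8e 85

#0 dst[0x1e+4] := {0x9c,0x54,0xc5,0x85}
#1 dst[0x0e+6] := {0x5a,0x85,0x9c,0x54,0xc5,0x85}
#2 dst[0x22+3] := {0x43,0x9c,0x54}
query mem[0x1e]=0x9c, mem[0x13]=0x85, mem[0x12]=0xc5, mem[0x0c]=0x8e, mem[0x0f]=0x85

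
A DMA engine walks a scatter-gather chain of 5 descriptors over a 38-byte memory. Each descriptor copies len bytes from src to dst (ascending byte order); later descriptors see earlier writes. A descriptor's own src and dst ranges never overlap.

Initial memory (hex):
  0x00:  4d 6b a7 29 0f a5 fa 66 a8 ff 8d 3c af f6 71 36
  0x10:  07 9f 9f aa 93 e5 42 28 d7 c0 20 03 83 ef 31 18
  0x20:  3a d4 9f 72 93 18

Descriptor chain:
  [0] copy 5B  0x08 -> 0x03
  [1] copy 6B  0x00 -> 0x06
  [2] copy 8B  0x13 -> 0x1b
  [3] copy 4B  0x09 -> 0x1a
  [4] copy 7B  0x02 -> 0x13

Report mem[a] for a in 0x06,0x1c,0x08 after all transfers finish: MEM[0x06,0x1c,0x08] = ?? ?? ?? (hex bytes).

[0] 0x08->0x03 len=5 : a8 ff 8d 3c af
[1] 0x00->0x06 len=6 : 4d 6b a7 a8 ff 8d
[2] 0x13->0x1b len=8 : aa 93 e5 42 28 d7 c0 20
[3] 0x09->0x1a len=4 : a8 ff 8d af
[4] 0x02->0x13 len=7 : a7 a8 ff 8d 4d 6b a7
query mem[0x06]=0x4d, mem[0x1c]=0x8d, mem[0x08]=0xa7

MEM[0x06,0x1c,0x08] = 4d 8d a7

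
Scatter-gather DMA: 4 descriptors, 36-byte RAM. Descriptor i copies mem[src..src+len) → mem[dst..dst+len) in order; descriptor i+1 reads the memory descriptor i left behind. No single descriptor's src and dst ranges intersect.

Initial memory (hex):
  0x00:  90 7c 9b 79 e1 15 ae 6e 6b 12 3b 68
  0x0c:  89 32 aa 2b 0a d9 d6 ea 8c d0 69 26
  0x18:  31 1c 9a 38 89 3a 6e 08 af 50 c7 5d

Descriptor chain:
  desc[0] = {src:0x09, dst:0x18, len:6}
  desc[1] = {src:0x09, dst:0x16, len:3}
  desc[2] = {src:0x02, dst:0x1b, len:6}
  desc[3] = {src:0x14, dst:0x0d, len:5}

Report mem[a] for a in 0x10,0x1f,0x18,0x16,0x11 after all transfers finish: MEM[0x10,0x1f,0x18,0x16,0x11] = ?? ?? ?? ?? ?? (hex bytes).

  after D0: wrote 6B at 0x18 = 123b688932aa
  after D1: wrote 3B at 0x16 = 123b68
  after D2: wrote 6B at 0x1b = 9b79e115ae6e
  after D3: wrote 5B at 0x0d = 8cd0123b68
query mem[0x10]=0x3b, mem[0x1f]=0xae, mem[0x18]=0x68, mem[0x16]=0x12, mem[0x11]=0x68

MEM[0x10,0x1f,0x18,0x16,0x11] = 3b ae 68 12 68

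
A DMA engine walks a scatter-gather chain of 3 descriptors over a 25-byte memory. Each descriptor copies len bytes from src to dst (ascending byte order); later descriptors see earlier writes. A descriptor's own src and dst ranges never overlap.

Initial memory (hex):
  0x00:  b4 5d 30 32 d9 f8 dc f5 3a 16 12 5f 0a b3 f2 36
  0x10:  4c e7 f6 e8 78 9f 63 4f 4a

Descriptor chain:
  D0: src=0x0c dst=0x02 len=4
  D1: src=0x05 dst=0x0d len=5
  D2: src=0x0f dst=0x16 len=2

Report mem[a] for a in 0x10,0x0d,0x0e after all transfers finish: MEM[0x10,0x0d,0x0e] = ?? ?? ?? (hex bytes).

MEM[0x10,0x0d,0x0e] = 3a 36 dc

#0 dst[0x02+4] := {0x0a,0xb3,0xf2,0x36}
#1 dst[0x0d+5] := {0x36,0xdc,0xf5,0x3a,0x16}
#2 dst[0x16+2] := {0xf5,0x3a}
query mem[0x10]=0x3a, mem[0x0d]=0x36, mem[0x0e]=0xdc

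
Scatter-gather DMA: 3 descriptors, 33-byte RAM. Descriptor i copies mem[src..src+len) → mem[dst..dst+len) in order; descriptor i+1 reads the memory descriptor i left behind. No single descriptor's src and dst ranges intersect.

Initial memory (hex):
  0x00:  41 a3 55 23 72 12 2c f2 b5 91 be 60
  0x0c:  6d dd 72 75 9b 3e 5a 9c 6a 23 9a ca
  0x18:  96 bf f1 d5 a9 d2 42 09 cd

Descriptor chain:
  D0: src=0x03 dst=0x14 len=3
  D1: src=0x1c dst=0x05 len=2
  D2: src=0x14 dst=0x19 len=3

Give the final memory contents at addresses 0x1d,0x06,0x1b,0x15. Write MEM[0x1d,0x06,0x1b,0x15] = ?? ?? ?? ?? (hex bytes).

MEM[0x1d,0x06,0x1b,0x15] = d2 d2 12 72

[0] 0x03->0x14 len=3 : 23 72 12
[1] 0x1c->0x05 len=2 : a9 d2
[2] 0x14->0x19 len=3 : 23 72 12
query mem[0x1d]=0xd2, mem[0x06]=0xd2, mem[0x1b]=0x12, mem[0x15]=0x72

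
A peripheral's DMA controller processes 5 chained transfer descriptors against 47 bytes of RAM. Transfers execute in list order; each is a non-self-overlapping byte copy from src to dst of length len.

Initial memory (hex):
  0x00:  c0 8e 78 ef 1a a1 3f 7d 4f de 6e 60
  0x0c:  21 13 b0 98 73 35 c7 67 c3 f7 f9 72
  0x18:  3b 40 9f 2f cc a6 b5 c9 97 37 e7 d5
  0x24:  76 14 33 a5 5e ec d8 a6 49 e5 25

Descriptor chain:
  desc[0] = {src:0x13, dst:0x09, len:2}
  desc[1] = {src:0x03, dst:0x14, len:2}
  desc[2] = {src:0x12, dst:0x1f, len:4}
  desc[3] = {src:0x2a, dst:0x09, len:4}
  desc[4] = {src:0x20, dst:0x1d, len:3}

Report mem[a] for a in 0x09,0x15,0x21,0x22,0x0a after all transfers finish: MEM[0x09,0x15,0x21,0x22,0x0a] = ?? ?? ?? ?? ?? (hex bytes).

MEM[0x09,0x15,0x21,0x22,0x0a] = d8 1a ef 1a a6

D0: mem[0x09..0x0a] <- [67 c3]
D1: mem[0x14..0x15] <- [ef 1a]
D2: mem[0x1f..0x22] <- [c7 67 ef 1a]
D3: mem[0x09..0x0c] <- [d8 a6 49 e5]
D4: mem[0x1d..0x1f] <- [67 ef 1a]
query mem[0x09]=0xd8, mem[0x15]=0x1a, mem[0x21]=0xef, mem[0x22]=0x1a, mem[0x0a]=0xa6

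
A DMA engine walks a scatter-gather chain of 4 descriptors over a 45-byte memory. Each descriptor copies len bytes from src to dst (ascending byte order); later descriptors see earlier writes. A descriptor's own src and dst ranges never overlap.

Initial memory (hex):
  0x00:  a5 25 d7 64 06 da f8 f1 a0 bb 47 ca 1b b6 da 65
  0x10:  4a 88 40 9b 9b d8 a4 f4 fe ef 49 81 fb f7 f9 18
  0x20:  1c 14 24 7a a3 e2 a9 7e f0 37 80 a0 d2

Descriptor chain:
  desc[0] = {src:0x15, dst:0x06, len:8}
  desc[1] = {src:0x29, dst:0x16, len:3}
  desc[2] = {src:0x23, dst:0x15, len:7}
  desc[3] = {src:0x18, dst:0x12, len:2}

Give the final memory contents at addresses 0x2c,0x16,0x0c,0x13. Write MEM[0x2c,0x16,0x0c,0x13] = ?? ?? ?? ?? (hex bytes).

MEM[0x2c,0x16,0x0c,0x13] = d2 a3 81 7e

D0: mem[0x06..0x0d] <- [d8 a4 f4 fe ef 49 81 fb]
D1: mem[0x16..0x18] <- [37 80 a0]
D2: mem[0x15..0x1b] <- [7a a3 e2 a9 7e f0 37]
D3: mem[0x12..0x13] <- [a9 7e]
query mem[0x2c]=0xd2, mem[0x16]=0xa3, mem[0x0c]=0x81, mem[0x13]=0x7e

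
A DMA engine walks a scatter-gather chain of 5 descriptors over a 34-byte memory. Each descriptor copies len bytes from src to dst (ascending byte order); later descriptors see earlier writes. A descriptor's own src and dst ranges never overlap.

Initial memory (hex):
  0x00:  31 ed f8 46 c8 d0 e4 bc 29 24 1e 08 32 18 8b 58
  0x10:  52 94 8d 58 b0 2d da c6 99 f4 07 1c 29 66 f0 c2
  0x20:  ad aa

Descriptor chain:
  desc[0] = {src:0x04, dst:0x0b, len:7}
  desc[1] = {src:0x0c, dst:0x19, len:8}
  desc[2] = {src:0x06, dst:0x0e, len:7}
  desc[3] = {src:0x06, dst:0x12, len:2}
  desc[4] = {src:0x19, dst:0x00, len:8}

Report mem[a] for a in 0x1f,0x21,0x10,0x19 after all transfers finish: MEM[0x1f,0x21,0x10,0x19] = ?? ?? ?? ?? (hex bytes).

D0: mem[0x0b..0x11] <- [c8 d0 e4 bc 29 24 1e]
D1: mem[0x19..0x20] <- [d0 e4 bc 29 24 1e 8d 58]
D2: mem[0x0e..0x14] <- [e4 bc 29 24 1e c8 d0]
D3: mem[0x12..0x13] <- [e4 bc]
D4: mem[0x00..0x07] <- [d0 e4 bc 29 24 1e 8d 58]
query mem[0x1f]=0x8d, mem[0x21]=0xaa, mem[0x10]=0x29, mem[0x19]=0xd0

MEM[0x1f,0x21,0x10,0x19] = 8d aa 29 d0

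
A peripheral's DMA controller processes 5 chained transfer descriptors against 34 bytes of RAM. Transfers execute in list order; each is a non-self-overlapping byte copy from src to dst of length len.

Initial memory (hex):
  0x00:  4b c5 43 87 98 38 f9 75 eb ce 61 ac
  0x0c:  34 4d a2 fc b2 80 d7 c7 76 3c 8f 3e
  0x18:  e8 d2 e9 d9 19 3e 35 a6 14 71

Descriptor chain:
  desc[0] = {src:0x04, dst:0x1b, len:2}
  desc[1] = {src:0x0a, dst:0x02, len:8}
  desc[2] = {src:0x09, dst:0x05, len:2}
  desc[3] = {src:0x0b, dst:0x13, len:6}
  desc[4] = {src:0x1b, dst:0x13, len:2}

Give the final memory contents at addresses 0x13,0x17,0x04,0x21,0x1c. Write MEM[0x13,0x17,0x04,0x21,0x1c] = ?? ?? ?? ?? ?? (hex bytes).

MEM[0x13,0x17,0x04,0x21,0x1c] = 98 fc 34 71 38

#0 dst[0x1b+2] := {0x98,0x38}
#1 dst[0x02+8] := {0x61,0xac,0x34,0x4d,0xa2,0xfc,0xb2,0x80}
#2 dst[0x05+2] := {0x80,0x61}
#3 dst[0x13+6] := {0xac,0x34,0x4d,0xa2,0xfc,0xb2}
#4 dst[0x13+2] := {0x98,0x38}
query mem[0x13]=0x98, mem[0x17]=0xfc, mem[0x04]=0x34, mem[0x21]=0x71, mem[0x1c]=0x38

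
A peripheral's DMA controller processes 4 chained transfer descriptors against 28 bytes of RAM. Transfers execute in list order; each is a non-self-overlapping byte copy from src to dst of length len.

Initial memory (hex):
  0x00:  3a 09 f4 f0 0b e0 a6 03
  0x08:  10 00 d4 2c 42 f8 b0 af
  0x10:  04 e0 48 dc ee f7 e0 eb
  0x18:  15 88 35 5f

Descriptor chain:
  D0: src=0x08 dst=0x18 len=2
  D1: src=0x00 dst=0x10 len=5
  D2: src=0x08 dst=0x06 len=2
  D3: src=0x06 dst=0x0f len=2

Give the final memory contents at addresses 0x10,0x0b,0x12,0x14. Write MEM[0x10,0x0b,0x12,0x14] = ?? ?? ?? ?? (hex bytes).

D0: mem[0x18..0x19] <- [10 00]
D1: mem[0x10..0x14] <- [3a 09 f4 f0 0b]
D2: mem[0x06..0x07] <- [10 00]
D3: mem[0x0f..0x10] <- [10 00]
query mem[0x10]=0x00, mem[0x0b]=0x2c, mem[0x12]=0xf4, mem[0x14]=0x0b

MEM[0x10,0x0b,0x12,0x14] = 00 2c f4 0b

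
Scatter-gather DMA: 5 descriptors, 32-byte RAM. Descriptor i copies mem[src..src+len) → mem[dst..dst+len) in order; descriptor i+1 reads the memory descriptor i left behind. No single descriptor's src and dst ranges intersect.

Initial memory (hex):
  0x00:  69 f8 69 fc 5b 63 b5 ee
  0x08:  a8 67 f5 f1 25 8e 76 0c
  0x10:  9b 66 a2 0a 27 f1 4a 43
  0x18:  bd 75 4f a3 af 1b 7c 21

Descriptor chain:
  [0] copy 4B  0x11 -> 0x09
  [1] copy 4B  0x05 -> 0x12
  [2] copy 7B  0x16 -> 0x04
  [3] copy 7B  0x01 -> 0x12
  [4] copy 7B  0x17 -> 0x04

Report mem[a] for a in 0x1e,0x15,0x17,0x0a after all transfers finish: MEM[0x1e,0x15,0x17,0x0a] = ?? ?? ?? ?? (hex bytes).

  after D0: wrote 4B at 0x09 = 66a20a27
  after D1: wrote 4B at 0x12 = 63b5eea8
  after D2: wrote 7B at 0x04 = 4a43bd754fa3af
  after D3: wrote 7B at 0x12 = f869fc4a43bd75
  after D4: wrote 7B at 0x04 = bd75754fa3af1b
query mem[0x1e]=0x7c, mem[0x15]=0x4a, mem[0x17]=0xbd, mem[0x0a]=0x1b

MEM[0x1e,0x15,0x17,0x0a] = 7c 4a bd 1b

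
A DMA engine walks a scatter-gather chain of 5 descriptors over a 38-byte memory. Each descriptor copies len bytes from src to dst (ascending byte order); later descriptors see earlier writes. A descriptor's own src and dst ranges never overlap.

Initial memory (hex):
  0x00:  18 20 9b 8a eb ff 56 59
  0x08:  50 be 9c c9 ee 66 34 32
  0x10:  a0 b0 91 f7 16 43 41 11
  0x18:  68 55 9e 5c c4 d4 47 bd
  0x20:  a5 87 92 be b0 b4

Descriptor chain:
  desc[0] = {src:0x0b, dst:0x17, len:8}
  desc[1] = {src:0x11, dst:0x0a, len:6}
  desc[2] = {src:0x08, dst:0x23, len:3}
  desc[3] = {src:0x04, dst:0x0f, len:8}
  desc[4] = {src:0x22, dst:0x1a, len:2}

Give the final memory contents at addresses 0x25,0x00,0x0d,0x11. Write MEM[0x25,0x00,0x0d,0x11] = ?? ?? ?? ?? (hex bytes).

MEM[0x25,0x00,0x0d,0x11] = b0 18 16 56

#0 dst[0x17+8] := {0xc9,0xee,0x66,0x34,0x32,0xa0,0xb0,0x91}
#1 dst[0x0a+6] := {0xb0,0x91,0xf7,0x16,0x43,0x41}
#2 dst[0x23+3] := {0x50,0xbe,0xb0}
#3 dst[0x0f+8] := {0xeb,0xff,0x56,0x59,0x50,0xbe,0xb0,0x91}
#4 dst[0x1a+2] := {0x92,0x50}
query mem[0x25]=0xb0, mem[0x00]=0x18, mem[0x0d]=0x16, mem[0x11]=0x56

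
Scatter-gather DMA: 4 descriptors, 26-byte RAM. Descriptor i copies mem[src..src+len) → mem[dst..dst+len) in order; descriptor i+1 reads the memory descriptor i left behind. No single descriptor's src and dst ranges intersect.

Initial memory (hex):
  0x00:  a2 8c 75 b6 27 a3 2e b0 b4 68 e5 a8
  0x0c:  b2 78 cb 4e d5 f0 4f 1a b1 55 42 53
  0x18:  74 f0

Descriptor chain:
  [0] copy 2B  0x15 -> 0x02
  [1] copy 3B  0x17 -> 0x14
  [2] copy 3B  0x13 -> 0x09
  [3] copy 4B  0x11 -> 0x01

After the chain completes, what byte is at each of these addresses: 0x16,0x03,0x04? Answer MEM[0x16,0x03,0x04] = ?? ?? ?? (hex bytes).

[0] 0x15->0x02 len=2 : 55 42
[1] 0x17->0x14 len=3 : 53 74 f0
[2] 0x13->0x09 len=3 : 1a 53 74
[3] 0x11->0x01 len=4 : f0 4f 1a 53
query mem[0x16]=0xf0, mem[0x03]=0x1a, mem[0x04]=0x53

MEM[0x16,0x03,0x04] = f0 1a 53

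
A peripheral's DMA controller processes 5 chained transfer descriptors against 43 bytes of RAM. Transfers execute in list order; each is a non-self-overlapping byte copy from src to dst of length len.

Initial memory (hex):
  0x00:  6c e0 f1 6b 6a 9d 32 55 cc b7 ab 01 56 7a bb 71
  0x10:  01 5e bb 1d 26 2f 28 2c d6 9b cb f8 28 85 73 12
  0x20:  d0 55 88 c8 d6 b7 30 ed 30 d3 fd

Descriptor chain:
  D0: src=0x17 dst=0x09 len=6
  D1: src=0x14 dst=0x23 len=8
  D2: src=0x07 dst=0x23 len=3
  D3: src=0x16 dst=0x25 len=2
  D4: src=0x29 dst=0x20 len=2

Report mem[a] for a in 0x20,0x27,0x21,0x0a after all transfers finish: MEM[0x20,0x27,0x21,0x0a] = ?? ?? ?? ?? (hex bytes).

[0] 0x17->0x09 len=6 : 2c d6 9b cb f8 28
[1] 0x14->0x23 len=8 : 26 2f 28 2c d6 9b cb f8
[2] 0x07->0x23 len=3 : 55 cc 2c
[3] 0x16->0x25 len=2 : 28 2c
[4] 0x29->0x20 len=2 : cb f8
query mem[0x20]=0xcb, mem[0x27]=0xd6, mem[0x21]=0xf8, mem[0x0a]=0xd6

MEM[0x20,0x27,0x21,0x0a] = cb d6 f8 d6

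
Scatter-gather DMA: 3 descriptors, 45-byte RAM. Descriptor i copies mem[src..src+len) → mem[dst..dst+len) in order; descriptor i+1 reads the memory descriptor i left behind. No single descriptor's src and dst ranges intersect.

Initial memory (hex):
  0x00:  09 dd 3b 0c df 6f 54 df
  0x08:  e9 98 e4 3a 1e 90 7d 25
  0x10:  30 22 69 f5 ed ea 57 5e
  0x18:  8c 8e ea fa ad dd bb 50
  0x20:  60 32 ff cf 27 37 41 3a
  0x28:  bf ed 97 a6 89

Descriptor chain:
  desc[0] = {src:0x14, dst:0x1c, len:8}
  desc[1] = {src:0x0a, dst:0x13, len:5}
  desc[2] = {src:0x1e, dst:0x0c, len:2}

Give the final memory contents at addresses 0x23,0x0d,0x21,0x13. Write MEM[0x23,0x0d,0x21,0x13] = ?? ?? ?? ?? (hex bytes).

MEM[0x23,0x0d,0x21,0x13] = fa 5e 8e e4

D0: mem[0x1c..0x23] <- [ed ea 57 5e 8c 8e ea fa]
D1: mem[0x13..0x17] <- [e4 3a 1e 90 7d]
D2: mem[0x0c..0x0d] <- [57 5e]
query mem[0x23]=0xfa, mem[0x0d]=0x5e, mem[0x21]=0x8e, mem[0x13]=0xe4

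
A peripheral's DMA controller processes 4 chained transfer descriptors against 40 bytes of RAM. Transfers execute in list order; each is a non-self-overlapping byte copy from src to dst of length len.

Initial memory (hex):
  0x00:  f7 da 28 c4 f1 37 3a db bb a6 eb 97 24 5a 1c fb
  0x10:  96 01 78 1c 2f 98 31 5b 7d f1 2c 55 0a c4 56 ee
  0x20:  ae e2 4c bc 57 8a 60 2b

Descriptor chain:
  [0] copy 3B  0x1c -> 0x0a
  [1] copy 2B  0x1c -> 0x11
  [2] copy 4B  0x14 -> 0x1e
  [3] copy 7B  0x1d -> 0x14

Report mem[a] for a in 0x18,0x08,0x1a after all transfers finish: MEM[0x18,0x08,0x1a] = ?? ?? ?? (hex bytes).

#0 dst[0x0a+3] := {0x0a,0xc4,0x56}
#1 dst[0x11+2] := {0x0a,0xc4}
#2 dst[0x1e+4] := {0x2f,0x98,0x31,0x5b}
#3 dst[0x14+7] := {0xc4,0x2f,0x98,0x31,0x5b,0x4c,0xbc}
query mem[0x18]=0x5b, mem[0x08]=0xbb, mem[0x1a]=0xbc

MEM[0x18,0x08,0x1a] = 5b bb bc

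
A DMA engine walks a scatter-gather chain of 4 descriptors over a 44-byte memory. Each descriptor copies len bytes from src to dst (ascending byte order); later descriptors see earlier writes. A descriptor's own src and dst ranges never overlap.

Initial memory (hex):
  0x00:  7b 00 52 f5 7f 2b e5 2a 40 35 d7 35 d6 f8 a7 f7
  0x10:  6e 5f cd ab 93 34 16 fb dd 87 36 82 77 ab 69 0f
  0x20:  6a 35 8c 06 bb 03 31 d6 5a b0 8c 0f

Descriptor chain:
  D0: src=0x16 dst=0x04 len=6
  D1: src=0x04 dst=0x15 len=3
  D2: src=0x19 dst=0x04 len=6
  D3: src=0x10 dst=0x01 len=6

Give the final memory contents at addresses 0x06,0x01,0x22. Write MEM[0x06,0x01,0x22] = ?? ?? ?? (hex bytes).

MEM[0x06,0x01,0x22] = 16 6e 8c

  after D0: wrote 6B at 0x04 = 16fbdd873682
  after D1: wrote 3B at 0x15 = 16fbdd
  after D2: wrote 6B at 0x04 = 87368277ab69
  after D3: wrote 6B at 0x01 = 6e5fcdab9316
query mem[0x06]=0x16, mem[0x01]=0x6e, mem[0x22]=0x8c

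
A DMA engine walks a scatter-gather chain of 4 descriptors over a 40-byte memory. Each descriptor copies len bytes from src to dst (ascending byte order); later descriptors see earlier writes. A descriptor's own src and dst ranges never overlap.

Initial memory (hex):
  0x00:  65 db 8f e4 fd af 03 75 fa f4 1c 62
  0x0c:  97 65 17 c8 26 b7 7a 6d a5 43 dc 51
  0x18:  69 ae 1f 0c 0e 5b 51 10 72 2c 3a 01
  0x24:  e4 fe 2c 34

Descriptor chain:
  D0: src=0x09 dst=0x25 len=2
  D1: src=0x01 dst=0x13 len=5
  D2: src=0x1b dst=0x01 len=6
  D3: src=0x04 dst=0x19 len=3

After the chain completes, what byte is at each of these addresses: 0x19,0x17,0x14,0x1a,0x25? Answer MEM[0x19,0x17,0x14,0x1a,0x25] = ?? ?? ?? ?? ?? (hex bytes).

MEM[0x19,0x17,0x14,0x1a,0x25] = 51 af 8f 10 f4

D0: mem[0x25..0x26] <- [f4 1c]
D1: mem[0x13..0x17] <- [db 8f e4 fd af]
D2: mem[0x01..0x06] <- [0c 0e 5b 51 10 72]
D3: mem[0x19..0x1b] <- [51 10 72]
query mem[0x19]=0x51, mem[0x17]=0xaf, mem[0x14]=0x8f, mem[0x1a]=0x10, mem[0x25]=0xf4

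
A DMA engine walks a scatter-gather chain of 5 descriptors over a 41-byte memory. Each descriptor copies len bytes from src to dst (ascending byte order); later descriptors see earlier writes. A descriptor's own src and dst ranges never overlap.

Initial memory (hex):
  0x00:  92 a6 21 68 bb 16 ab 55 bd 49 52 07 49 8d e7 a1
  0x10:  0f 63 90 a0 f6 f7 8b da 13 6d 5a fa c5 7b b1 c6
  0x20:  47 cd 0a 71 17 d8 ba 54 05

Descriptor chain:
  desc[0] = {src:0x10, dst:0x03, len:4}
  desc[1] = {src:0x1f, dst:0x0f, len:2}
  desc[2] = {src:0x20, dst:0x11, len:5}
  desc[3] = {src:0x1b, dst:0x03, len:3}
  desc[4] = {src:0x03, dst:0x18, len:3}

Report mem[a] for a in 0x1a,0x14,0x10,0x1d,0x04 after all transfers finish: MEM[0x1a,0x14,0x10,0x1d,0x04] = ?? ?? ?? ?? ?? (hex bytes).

D0: mem[0x03..0x06] <- [0f 63 90 a0]
D1: mem[0x0f..0x10] <- [c6 47]
D2: mem[0x11..0x15] <- [47 cd 0a 71 17]
D3: mem[0x03..0x05] <- [fa c5 7b]
D4: mem[0x18..0x1a] <- [fa c5 7b]
query mem[0x1a]=0x7b, mem[0x14]=0x71, mem[0x10]=0x47, mem[0x1d]=0x7b, mem[0x04]=0xc5

MEM[0x1a,0x14,0x10,0x1d,0x04] = 7b 71 47 7b c5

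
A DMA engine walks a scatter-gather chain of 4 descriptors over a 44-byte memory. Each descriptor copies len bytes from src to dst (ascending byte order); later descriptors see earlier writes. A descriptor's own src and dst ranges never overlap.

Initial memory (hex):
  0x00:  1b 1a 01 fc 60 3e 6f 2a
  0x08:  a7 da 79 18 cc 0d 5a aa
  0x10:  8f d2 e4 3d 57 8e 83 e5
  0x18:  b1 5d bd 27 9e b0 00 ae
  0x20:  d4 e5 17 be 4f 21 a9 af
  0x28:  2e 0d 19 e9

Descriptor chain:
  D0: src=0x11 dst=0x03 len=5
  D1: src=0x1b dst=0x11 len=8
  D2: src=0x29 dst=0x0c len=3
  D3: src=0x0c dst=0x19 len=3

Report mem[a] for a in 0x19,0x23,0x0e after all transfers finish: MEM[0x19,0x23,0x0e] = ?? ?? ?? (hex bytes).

MEM[0x19,0x23,0x0e] = 0d be e9

D0: mem[0x03..0x07] <- [d2 e4 3d 57 8e]
D1: mem[0x11..0x18] <- [27 9e b0 00 ae d4 e5 17]
D2: mem[0x0c..0x0e] <- [0d 19 e9]
D3: mem[0x19..0x1b] <- [0d 19 e9]
query mem[0x19]=0x0d, mem[0x23]=0xbe, mem[0x0e]=0xe9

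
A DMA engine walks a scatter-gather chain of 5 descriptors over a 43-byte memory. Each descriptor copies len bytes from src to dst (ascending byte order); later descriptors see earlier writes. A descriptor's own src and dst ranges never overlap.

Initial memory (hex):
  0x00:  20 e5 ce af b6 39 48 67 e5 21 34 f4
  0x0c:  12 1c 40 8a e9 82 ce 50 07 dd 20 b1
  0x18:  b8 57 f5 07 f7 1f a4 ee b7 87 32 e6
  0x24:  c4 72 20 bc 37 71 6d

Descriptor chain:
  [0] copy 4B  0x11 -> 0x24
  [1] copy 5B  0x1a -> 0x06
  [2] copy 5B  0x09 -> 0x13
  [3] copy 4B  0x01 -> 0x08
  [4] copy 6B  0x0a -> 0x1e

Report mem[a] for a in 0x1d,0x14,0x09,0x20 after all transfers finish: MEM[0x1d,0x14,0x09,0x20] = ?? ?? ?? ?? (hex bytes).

MEM[0x1d,0x14,0x09,0x20] = 1f a4 ce 12

#0 dst[0x24+4] := {0x82,0xce,0x50,0x07}
#1 dst[0x06+5] := {0xf5,0x07,0xf7,0x1f,0xa4}
#2 dst[0x13+5] := {0x1f,0xa4,0xf4,0x12,0x1c}
#3 dst[0x08+4] := {0xe5,0xce,0xaf,0xb6}
#4 dst[0x1e+6] := {0xaf,0xb6,0x12,0x1c,0x40,0x8a}
query mem[0x1d]=0x1f, mem[0x14]=0xa4, mem[0x09]=0xce, mem[0x20]=0x12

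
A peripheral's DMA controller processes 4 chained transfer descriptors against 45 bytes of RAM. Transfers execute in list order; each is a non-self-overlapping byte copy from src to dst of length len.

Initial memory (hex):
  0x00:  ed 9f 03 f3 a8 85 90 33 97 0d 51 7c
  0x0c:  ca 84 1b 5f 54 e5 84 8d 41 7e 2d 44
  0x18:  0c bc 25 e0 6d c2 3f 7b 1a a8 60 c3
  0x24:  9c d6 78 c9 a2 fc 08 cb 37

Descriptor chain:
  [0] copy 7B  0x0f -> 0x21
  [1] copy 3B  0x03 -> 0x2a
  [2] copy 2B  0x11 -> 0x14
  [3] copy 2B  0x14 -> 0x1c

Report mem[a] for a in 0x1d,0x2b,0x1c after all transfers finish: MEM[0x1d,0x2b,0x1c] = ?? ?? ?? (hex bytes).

MEM[0x1d,0x2b,0x1c] = 84 a8 e5

D0: mem[0x21..0x27] <- [5f 54 e5 84 8d 41 7e]
D1: mem[0x2a..0x2c] <- [f3 a8 85]
D2: mem[0x14..0x15] <- [e5 84]
D3: mem[0x1c..0x1d] <- [e5 84]
query mem[0x1d]=0x84, mem[0x2b]=0xa8, mem[0x1c]=0xe5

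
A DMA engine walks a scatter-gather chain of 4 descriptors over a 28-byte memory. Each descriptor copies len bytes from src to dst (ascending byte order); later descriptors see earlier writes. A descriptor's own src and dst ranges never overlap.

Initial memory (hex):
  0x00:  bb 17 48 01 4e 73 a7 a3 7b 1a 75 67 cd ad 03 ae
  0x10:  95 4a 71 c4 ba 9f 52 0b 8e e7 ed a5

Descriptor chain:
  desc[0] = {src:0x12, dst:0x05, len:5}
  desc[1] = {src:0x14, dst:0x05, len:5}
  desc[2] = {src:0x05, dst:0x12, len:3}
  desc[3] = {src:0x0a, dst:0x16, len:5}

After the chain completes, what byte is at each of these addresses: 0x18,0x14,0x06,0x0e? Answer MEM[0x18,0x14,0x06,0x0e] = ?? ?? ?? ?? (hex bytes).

D0: mem[0x05..0x09] <- [71 c4 ba 9f 52]
D1: mem[0x05..0x09] <- [ba 9f 52 0b 8e]
D2: mem[0x12..0x14] <- [ba 9f 52]
D3: mem[0x16..0x1a] <- [75 67 cd ad 03]
query mem[0x18]=0xcd, mem[0x14]=0x52, mem[0x06]=0x9f, mem[0x0e]=0x03

MEM[0x18,0x14,0x06,0x0e] = cd 52 9f 03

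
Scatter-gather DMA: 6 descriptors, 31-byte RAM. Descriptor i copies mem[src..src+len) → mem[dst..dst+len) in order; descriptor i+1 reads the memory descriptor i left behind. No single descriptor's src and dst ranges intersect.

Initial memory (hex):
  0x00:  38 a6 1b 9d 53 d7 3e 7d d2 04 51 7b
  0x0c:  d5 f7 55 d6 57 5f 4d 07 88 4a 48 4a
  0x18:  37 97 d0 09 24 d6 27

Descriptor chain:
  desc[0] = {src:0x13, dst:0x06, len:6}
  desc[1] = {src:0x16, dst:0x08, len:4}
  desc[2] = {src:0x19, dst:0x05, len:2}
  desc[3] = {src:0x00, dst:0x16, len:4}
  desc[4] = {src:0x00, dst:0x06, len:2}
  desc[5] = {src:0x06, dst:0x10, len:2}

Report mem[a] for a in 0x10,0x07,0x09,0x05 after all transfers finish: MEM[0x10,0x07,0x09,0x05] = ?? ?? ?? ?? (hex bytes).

MEM[0x10,0x07,0x09,0x05] = 38 a6 4a 97

#0 dst[0x06+6] := {0x07,0x88,0x4a,0x48,0x4a,0x37}
#1 dst[0x08+4] := {0x48,0x4a,0x37,0x97}
#2 dst[0x05+2] := {0x97,0xd0}
#3 dst[0x16+4] := {0x38,0xa6,0x1b,0x9d}
#4 dst[0x06+2] := {0x38,0xa6}
#5 dst[0x10+2] := {0x38,0xa6}
query mem[0x10]=0x38, mem[0x07]=0xa6, mem[0x09]=0x4a, mem[0x05]=0x97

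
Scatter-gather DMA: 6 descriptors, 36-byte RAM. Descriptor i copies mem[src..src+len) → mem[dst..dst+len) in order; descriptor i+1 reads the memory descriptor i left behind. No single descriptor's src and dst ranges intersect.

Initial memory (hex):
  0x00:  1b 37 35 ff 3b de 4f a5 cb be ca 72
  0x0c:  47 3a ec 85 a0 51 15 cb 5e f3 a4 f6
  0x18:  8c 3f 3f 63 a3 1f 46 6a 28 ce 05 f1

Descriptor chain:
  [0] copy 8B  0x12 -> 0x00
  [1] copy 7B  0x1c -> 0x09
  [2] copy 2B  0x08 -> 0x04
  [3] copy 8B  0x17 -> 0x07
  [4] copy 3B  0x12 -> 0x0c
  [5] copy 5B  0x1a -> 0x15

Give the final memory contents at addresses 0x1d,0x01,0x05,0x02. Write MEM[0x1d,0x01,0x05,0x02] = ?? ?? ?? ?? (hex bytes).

MEM[0x1d,0x01,0x05,0x02] = 1f cb a3 5e

  after D0: wrote 8B at 0x00 = 15cb5ef3a4f68c3f
  after D1: wrote 7B at 0x09 = a31f466a28ce05
  after D2: wrote 2B at 0x04 = cba3
  after D3: wrote 8B at 0x07 = f68c3f3f63a31f46
  after D4: wrote 3B at 0x0c = 15cb5e
  after D5: wrote 5B at 0x15 = 3f63a31f46
query mem[0x1d]=0x1f, mem[0x01]=0xcb, mem[0x05]=0xa3, mem[0x02]=0x5e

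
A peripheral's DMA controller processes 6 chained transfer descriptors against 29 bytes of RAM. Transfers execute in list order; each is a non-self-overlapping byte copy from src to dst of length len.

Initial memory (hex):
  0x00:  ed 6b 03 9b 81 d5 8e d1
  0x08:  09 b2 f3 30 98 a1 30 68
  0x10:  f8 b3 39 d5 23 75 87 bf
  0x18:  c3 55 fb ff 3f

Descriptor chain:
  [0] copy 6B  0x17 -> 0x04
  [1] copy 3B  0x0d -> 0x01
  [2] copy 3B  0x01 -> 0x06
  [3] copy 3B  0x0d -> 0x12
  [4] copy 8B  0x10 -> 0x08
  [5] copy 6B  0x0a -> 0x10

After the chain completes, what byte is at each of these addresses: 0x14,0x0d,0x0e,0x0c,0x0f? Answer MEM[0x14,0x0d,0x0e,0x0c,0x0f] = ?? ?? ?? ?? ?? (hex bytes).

MEM[0x14,0x0d,0x0e,0x0c,0x0f] = 87 75 87 68 bf

#0 dst[0x04+6] := {0xbf,0xc3,0x55,0xfb,0xff,0x3f}
#1 dst[0x01+3] := {0xa1,0x30,0x68}
#2 dst[0x06+3] := {0xa1,0x30,0x68}
#3 dst[0x12+3] := {0xa1,0x30,0x68}
#4 dst[0x08+8] := {0xf8,0xb3,0xa1,0x30,0x68,0x75,0x87,0xbf}
#5 dst[0x10+6] := {0xa1,0x30,0x68,0x75,0x87,0xbf}
query mem[0x14]=0x87, mem[0x0d]=0x75, mem[0x0e]=0x87, mem[0x0c]=0x68, mem[0x0f]=0xbf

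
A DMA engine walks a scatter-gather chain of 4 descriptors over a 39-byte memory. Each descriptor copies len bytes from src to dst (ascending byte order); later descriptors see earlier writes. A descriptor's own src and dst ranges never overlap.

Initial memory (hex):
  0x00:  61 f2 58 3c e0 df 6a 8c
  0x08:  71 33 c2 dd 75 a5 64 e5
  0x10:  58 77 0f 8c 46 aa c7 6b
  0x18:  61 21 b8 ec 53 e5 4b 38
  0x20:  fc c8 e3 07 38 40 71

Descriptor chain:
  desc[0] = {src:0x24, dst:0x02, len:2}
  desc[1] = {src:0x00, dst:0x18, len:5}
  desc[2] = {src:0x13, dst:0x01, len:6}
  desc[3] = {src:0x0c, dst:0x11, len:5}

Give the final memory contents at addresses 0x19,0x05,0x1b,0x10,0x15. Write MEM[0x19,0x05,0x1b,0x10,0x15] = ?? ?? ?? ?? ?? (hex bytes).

MEM[0x19,0x05,0x1b,0x10,0x15] = f2 6b 40 58 58

[0] 0x24->0x02 len=2 : 38 40
[1] 0x00->0x18 len=5 : 61 f2 38 40 e0
[2] 0x13->0x01 len=6 : 8c 46 aa c7 6b 61
[3] 0x0c->0x11 len=5 : 75 a5 64 e5 58
query mem[0x19]=0xf2, mem[0x05]=0x6b, mem[0x1b]=0x40, mem[0x10]=0x58, mem[0x15]=0x58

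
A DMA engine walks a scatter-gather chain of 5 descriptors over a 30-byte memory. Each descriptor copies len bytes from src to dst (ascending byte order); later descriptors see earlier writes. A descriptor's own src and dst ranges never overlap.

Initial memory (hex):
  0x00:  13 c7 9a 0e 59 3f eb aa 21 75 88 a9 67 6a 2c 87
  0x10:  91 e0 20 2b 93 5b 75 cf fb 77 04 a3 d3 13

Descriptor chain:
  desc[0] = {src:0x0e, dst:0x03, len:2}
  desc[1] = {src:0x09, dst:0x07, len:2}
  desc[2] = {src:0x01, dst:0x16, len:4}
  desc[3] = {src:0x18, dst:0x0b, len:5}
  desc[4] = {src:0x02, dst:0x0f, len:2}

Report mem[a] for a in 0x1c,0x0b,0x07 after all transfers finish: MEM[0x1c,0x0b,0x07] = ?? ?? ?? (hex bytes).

MEM[0x1c,0x0b,0x07] = d3 2c 75

  after D0: wrote 2B at 0x03 = 2c87
  after D1: wrote 2B at 0x07 = 7588
  after D2: wrote 4B at 0x16 = c79a2c87
  after D3: wrote 5B at 0x0b = 2c8704a3d3
  after D4: wrote 2B at 0x0f = 9a2c
query mem[0x1c]=0xd3, mem[0x0b]=0x2c, mem[0x07]=0x75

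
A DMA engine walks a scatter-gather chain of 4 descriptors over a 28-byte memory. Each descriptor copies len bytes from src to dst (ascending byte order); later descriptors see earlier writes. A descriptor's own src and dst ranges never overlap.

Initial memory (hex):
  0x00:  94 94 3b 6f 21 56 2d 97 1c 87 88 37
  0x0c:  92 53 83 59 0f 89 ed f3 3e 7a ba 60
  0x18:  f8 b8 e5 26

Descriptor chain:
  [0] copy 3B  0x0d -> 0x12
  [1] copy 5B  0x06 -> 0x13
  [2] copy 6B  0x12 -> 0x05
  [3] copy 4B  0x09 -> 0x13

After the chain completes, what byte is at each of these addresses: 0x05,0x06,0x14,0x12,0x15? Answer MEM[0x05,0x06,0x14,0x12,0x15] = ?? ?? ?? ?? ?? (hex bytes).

  after D0: wrote 3B at 0x12 = 538359
  after D1: wrote 5B at 0x13 = 2d971c8788
  after D2: wrote 6B at 0x05 = 532d971c8788
  after D3: wrote 4B at 0x13 = 87883792
query mem[0x05]=0x53, mem[0x06]=0x2d, mem[0x14]=0x88, mem[0x12]=0x53, mem[0x15]=0x37

MEM[0x05,0x06,0x14,0x12,0x15] = 53 2d 88 53 37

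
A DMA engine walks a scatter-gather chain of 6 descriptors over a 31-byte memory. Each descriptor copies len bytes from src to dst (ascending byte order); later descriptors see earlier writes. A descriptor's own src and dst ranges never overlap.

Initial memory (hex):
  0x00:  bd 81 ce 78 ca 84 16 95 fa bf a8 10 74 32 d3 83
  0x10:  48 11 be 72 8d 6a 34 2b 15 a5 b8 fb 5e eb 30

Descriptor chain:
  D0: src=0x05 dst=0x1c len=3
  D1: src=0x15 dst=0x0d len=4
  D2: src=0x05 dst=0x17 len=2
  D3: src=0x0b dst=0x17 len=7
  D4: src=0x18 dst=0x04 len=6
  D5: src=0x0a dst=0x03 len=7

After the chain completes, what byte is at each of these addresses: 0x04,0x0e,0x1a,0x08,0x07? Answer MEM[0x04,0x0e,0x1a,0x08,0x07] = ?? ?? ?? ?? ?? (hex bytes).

[0] 0x05->0x1c len=3 : 84 16 95
[1] 0x15->0x0d len=4 : 6a 34 2b 15
[2] 0x05->0x17 len=2 : 84 16
[3] 0x0b->0x17 len=7 : 10 74 6a 34 2b 15 11
[4] 0x18->0x04 len=6 : 74 6a 34 2b 15 11
[5] 0x0a->0x03 len=7 : a8 10 74 6a 34 2b 15
query mem[0x04]=0x10, mem[0x0e]=0x34, mem[0x1a]=0x34, mem[0x08]=0x2b, mem[0x07]=0x34

MEM[0x04,0x0e,0x1a,0x08,0x07] = 10 34 34 2b 34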